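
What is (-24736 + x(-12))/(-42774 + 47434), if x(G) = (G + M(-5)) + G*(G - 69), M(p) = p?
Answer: -23781/4660 ≈ -5.1032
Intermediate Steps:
x(G) = -5 + G + G*(-69 + G) (x(G) = (G - 5) + G*(G - 69) = (-5 + G) + G*(-69 + G) = -5 + G + G*(-69 + G))
(-24736 + x(-12))/(-42774 + 47434) = (-24736 + (-5 + (-12)**2 - 68*(-12)))/(-42774 + 47434) = (-24736 + (-5 + 144 + 816))/4660 = (-24736 + 955)*(1/4660) = -23781*1/4660 = -23781/4660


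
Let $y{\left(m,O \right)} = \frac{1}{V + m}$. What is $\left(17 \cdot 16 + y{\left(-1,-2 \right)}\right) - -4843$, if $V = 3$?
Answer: $\frac{10231}{2} \approx 5115.5$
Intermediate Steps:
$y{\left(m,O \right)} = \frac{1}{3 + m}$
$\left(17 \cdot 16 + y{\left(-1,-2 \right)}\right) - -4843 = \left(17 \cdot 16 + \frac{1}{3 - 1}\right) - -4843 = \left(272 + \frac{1}{2}\right) + 4843 = \frac{545}{2} + 4843 = \frac{10231}{2}$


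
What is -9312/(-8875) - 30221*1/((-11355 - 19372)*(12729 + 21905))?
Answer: 9910088535791/9444765397250 ≈ 1.0493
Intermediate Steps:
-9312/(-8875) - 30221*1/((-11355 - 19372)*(12729 + 21905)) = -9312*(-1/8875) - 30221/((-30727*34634)) = 9312/8875 - 30221/(-1064198918) = 9312/8875 - 30221*(-1/1064198918) = 9312/8875 + 30221/1064198918 = 9910088535791/9444765397250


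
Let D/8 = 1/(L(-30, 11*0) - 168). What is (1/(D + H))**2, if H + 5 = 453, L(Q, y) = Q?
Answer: 9801/1966745104 ≈ 4.9834e-6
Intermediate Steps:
D = -4/99 (D = 8/(-30 - 168) = 8/(-198) = 8*(-1/198) = -4/99 ≈ -0.040404)
H = 448 (H = -5 + 453 = 448)
(1/(D + H))**2 = (1/(-4/99 + 448))**2 = (1/(44348/99))**2 = (99/44348)**2 = 9801/1966745104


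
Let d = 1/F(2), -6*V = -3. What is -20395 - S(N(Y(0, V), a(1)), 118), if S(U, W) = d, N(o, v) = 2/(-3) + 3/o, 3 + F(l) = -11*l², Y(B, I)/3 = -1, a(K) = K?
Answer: -958564/47 ≈ -20395.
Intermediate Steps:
V = ½ (V = -⅙*(-3) = ½ ≈ 0.50000)
Y(B, I) = -3 (Y(B, I) = 3*(-1) = -3)
F(l) = -3 - 11*l²
d = -1/47 (d = 1/(-3 - 11*2²) = 1/(-3 - 11*4) = 1/(-3 - 44) = 1/(-47) = -1/47 ≈ -0.021277)
N(o, v) = -⅔ + 3/o (N(o, v) = 2*(-⅓) + 3/o = -⅔ + 3/o)
S(U, W) = -1/47
-20395 - S(N(Y(0, V), a(1)), 118) = -20395 - 1*(-1/47) = -20395 + 1/47 = -958564/47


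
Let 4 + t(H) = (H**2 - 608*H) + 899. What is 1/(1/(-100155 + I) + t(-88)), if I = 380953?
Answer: 280798/17449630115 ≈ 1.6092e-5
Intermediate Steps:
t(H) = 895 + H**2 - 608*H (t(H) = -4 + ((H**2 - 608*H) + 899) = -4 + (899 + H**2 - 608*H) = 895 + H**2 - 608*H)
1/(1/(-100155 + I) + t(-88)) = 1/(1/(-100155 + 380953) + (895 + (-88)**2 - 608*(-88))) = 1/(1/280798 + (895 + 7744 + 53504)) = 1/(1/280798 + 62143) = 1/(17449630115/280798) = 280798/17449630115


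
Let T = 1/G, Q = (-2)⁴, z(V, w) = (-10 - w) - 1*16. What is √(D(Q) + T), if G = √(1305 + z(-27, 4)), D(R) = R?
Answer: √(1040400 + 255*√51)/255 ≈ 4.0035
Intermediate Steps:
z(V, w) = -26 - w (z(V, w) = (-10 - w) - 16 = -26 - w)
Q = 16
G = 5*√51 (G = √(1305 + (-26 - 1*4)) = √(1305 + (-26 - 4)) = √(1305 - 30) = √1275 = 5*√51 ≈ 35.707)
T = √51/255 (T = 1/(5*√51) = √51/255 ≈ 0.028006)
√(D(Q) + T) = √(16 + √51/255)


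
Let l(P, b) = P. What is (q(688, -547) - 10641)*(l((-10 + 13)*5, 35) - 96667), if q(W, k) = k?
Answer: 1081342576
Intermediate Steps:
(q(688, -547) - 10641)*(l((-10 + 13)*5, 35) - 96667) = (-547 - 10641)*((-10 + 13)*5 - 96667) = -11188*(3*5 - 96667) = -11188*(15 - 96667) = -11188*(-96652) = 1081342576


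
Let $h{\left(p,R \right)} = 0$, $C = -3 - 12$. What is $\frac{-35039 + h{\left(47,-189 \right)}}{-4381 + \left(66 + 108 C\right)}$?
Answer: $\frac{35039}{5935} \approx 5.9038$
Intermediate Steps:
$C = -15$ ($C = -3 - 12 = -15$)
$\frac{-35039 + h{\left(47,-189 \right)}}{-4381 + \left(66 + 108 C\right)} = \frac{-35039 + 0}{-4381 + \left(66 + 108 \left(-15\right)\right)} = - \frac{35039}{-4381 + \left(66 - 1620\right)} = - \frac{35039}{-4381 - 1554} = - \frac{35039}{-5935} = \left(-35039\right) \left(- \frac{1}{5935}\right) = \frac{35039}{5935}$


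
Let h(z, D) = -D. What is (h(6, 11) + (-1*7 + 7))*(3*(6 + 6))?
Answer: -396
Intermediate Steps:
(h(6, 11) + (-1*7 + 7))*(3*(6 + 6)) = (-1*11 + (-1*7 + 7))*(3*(6 + 6)) = (-11 + (-7 + 7))*(3*12) = (-11 + 0)*36 = -11*36 = -396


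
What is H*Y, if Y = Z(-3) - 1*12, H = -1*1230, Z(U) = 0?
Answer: 14760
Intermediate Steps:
H = -1230
Y = -12 (Y = 0 - 1*12 = 0 - 12 = -12)
H*Y = -1230*(-12) = 14760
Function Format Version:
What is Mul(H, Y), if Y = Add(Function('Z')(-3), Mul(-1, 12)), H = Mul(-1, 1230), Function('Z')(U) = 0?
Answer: 14760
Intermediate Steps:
H = -1230
Y = -12 (Y = Add(0, Mul(-1, 12)) = Add(0, -12) = -12)
Mul(H, Y) = Mul(-1230, -12) = 14760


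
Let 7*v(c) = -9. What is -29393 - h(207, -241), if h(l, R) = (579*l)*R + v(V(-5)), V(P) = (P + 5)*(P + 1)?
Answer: 201986269/7 ≈ 2.8855e+7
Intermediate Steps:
V(P) = (1 + P)*(5 + P) (V(P) = (5 + P)*(1 + P) = (1 + P)*(5 + P))
v(c) = -9/7 (v(c) = (⅐)*(-9) = -9/7)
h(l, R) = -9/7 + 579*R*l (h(l, R) = (579*l)*R - 9/7 = 579*R*l - 9/7 = -9/7 + 579*R*l)
-29393 - h(207, -241) = -29393 - (-9/7 + 579*(-241)*207) = -29393 - (-9/7 - 28884573) = -29393 - 1*(-202192020/7) = -29393 + 202192020/7 = 201986269/7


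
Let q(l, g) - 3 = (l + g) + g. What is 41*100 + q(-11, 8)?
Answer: 4108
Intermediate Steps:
q(l, g) = 3 + l + 2*g (q(l, g) = 3 + ((l + g) + g) = 3 + ((g + l) + g) = 3 + (l + 2*g) = 3 + l + 2*g)
41*100 + q(-11, 8) = 41*100 + (3 - 11 + 2*8) = 4100 + (3 - 11 + 16) = 4100 + 8 = 4108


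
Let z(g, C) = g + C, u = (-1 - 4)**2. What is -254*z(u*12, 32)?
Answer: -84328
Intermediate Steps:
u = 25 (u = (-5)**2 = 25)
z(g, C) = C + g
-254*z(u*12, 32) = -254*(32 + 25*12) = -254*(32 + 300) = -254*332 = -84328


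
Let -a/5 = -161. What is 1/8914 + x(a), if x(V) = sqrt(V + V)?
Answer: 1/8914 + sqrt(1610) ≈ 40.125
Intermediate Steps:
a = 805 (a = -5*(-161) = 805)
x(V) = sqrt(2)*sqrt(V) (x(V) = sqrt(2*V) = sqrt(2)*sqrt(V))
1/8914 + x(a) = 1/8914 + sqrt(2)*sqrt(805) = 1/8914 + sqrt(1610)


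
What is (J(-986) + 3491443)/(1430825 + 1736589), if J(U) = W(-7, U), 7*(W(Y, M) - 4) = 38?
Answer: 24440167/22171898 ≈ 1.1023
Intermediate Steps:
W(Y, M) = 66/7 (W(Y, M) = 4 + (⅐)*38 = 4 + 38/7 = 66/7)
J(U) = 66/7
(J(-986) + 3491443)/(1430825 + 1736589) = (66/7 + 3491443)/(1430825 + 1736589) = (24440167/7)/3167414 = (24440167/7)*(1/3167414) = 24440167/22171898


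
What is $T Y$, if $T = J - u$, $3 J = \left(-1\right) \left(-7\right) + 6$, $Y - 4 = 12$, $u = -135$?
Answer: $\frac{6688}{3} \approx 2229.3$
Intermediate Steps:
$Y = 16$ ($Y = 4 + 12 = 16$)
$J = \frac{13}{3}$ ($J = \frac{\left(-1\right) \left(-7\right) + 6}{3} = \frac{7 + 6}{3} = \frac{1}{3} \cdot 13 = \frac{13}{3} \approx 4.3333$)
$T = \frac{418}{3}$ ($T = \frac{13}{3} - -135 = \frac{13}{3} + 135 = \frac{418}{3} \approx 139.33$)
$T Y = \frac{418}{3} \cdot 16 = \frac{6688}{3}$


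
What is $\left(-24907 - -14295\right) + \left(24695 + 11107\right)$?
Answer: $25190$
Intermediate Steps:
$\left(-24907 - -14295\right) + \left(24695 + 11107\right) = \left(-24907 + 14295\right) + 35802 = -10612 + 35802 = 25190$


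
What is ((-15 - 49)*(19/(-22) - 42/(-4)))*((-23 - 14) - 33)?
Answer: 474880/11 ≈ 43171.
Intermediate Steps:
((-15 - 49)*(19/(-22) - 42/(-4)))*((-23 - 14) - 33) = (-64*(19*(-1/22) - 42*(-1/4)))*(-37 - 33) = -64*(-19/22 + 21/2)*(-70) = -64*106/11*(-70) = -6784/11*(-70) = 474880/11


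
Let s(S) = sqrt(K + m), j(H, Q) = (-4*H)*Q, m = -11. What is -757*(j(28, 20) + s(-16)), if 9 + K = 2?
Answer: 1695680 - 2271*I*sqrt(2) ≈ 1.6957e+6 - 3211.7*I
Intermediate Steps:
K = -7 (K = -9 + 2 = -7)
j(H, Q) = -4*H*Q
s(S) = 3*I*sqrt(2) (s(S) = sqrt(-7 - 11) = sqrt(-18) = 3*I*sqrt(2))
-757*(j(28, 20) + s(-16)) = -757*(-4*28*20 + 3*I*sqrt(2)) = -757*(-2240 + 3*I*sqrt(2)) = 1695680 - 2271*I*sqrt(2)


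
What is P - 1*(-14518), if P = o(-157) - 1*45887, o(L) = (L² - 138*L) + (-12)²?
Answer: 15090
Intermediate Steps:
o(L) = 144 + L² - 138*L (o(L) = (L² - 138*L) + 144 = 144 + L² - 138*L)
P = 572 (P = (144 + (-157)² - 138*(-157)) - 1*45887 = (144 + 24649 + 21666) - 45887 = 46459 - 45887 = 572)
P - 1*(-14518) = 572 - 1*(-14518) = 572 + 14518 = 15090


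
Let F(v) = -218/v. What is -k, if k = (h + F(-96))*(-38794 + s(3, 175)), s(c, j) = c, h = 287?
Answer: 538613035/48 ≈ 1.1221e+7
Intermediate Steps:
k = -538613035/48 (k = (287 - 218/(-96))*(-38794 + 3) = (287 - 218*(-1/96))*(-38791) = (287 + 109/48)*(-38791) = (13885/48)*(-38791) = -538613035/48 ≈ -1.1221e+7)
-k = -1*(-538613035/48) = 538613035/48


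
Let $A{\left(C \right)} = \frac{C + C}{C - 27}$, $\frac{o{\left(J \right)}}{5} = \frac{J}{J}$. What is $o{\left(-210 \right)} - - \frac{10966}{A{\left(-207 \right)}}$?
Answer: $\frac{142673}{23} \approx 6203.2$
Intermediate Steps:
$o{\left(J \right)} = 5$ ($o{\left(J \right)} = 5 \frac{J}{J} = 5 \cdot 1 = 5$)
$A{\left(C \right)} = \frac{2 C}{-27 + C}$
$o{\left(-210 \right)} - - \frac{10966}{A{\left(-207 \right)}} = 5 - - \frac{10966}{2 \left(-207\right) \frac{1}{-27 - 207}} = 5 - - \frac{10966}{2 \left(-207\right) \frac{1}{-234}} = 5 - - \frac{10966}{2 \left(-207\right) \left(- \frac{1}{234}\right)} = 5 - - \frac{10966}{\frac{23}{13}} = 5 - \left(-10966\right) \frac{13}{23} = 5 - - \frac{142558}{23} = 5 + \frac{142558}{23} = \frac{142673}{23}$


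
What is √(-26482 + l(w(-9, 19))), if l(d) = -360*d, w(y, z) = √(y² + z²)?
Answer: √(-26482 - 360*√442) ≈ 184.53*I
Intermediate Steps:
√(-26482 + l(w(-9, 19))) = √(-26482 - 360*√((-9)² + 19²)) = √(-26482 - 360*√(81 + 361)) = √(-26482 - 360*√442)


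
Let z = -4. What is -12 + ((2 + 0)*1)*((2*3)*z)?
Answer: -60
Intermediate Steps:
-12 + ((2 + 0)*1)*((2*3)*z) = -12 + ((2 + 0)*1)*((2*3)*(-4)) = -12 + (2*1)*(6*(-4)) = -12 + 2*(-24) = -12 - 48 = -60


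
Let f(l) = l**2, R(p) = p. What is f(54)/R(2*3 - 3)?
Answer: 972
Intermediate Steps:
f(54)/R(2*3 - 3) = 54**2/(2*3 - 3) = 2916/(6 - 3) = 2916/3 = 2916*(1/3) = 972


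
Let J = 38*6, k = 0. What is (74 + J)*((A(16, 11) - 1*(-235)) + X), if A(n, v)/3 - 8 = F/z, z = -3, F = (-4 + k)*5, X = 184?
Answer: 139826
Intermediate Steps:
F = -20 (F = (-4 + 0)*5 = -4*5 = -20)
A(n, v) = 44 (A(n, v) = 24 + 3*(-20/(-3)) = 24 + 3*(-20*(-1/3)) = 24 + 3*(20/3) = 24 + 20 = 44)
J = 228
(74 + J)*((A(16, 11) - 1*(-235)) + X) = (74 + 228)*((44 - 1*(-235)) + 184) = 302*((44 + 235) + 184) = 302*(279 + 184) = 302*463 = 139826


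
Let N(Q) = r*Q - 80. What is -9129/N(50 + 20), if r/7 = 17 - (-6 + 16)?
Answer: -9129/3350 ≈ -2.7251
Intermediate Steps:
r = 49 (r = 7*(17 - (-6 + 16)) = 7*(17 - 1*10) = 7*(17 - 10) = 7*7 = 49)
N(Q) = -80 + 49*Q (N(Q) = 49*Q - 80 = -80 + 49*Q)
-9129/N(50 + 20) = -9129/(-80 + 49*(50 + 20)) = -9129/(-80 + 49*70) = -9129/(-80 + 3430) = -9129/3350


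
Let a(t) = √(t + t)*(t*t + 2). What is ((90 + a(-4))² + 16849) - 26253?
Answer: -3896 + 6480*I*√2 ≈ -3896.0 + 9164.1*I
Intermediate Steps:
a(t) = √2*√t*(2 + t²) (a(t) = √(2*t)*(t² + 2) = (√2*√t)*(2 + t²) = √2*√t*(2 + t²))
((90 + a(-4))² + 16849) - 26253 = ((90 + √2*√(-4)*(2 + (-4)²))² + 16849) - 26253 = ((90 + √2*(2*I)*(2 + 16))² + 16849) - 26253 = ((90 + √2*(2*I)*18)² + 16849) - 26253 = ((90 + 36*I*√2)² + 16849) - 26253 = (16849 + (90 + 36*I*√2)²) - 26253 = -9404 + (90 + 36*I*√2)²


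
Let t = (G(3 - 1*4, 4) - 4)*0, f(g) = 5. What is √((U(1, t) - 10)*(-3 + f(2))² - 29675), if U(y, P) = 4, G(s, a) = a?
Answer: I*√29699 ≈ 172.33*I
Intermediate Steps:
t = 0 (t = (4 - 4)*0 = 0*0 = 0)
√((U(1, t) - 10)*(-3 + f(2))² - 29675) = √((4 - 10)*(-3 + 5)² - 29675) = √(-6*2² - 29675) = √(-6*4 - 29675) = √(-24 - 29675) = √(-29699) = I*√29699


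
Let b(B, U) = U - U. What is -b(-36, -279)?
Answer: 0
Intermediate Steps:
b(B, U) = 0
-b(-36, -279) = -1*0 = 0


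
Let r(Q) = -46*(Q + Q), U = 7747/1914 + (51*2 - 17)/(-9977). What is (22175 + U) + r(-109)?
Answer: 55911355333/1735998 ≈ 32207.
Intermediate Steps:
U = 7011739/1735998 (U = 7747*(1/1914) + (102 - 17)*(-1/9977) = 7747/1914 + 85*(-1/9977) = 7747/1914 - 85/9977 = 7011739/1735998 ≈ 4.0390)
r(Q) = -92*Q
(22175 + U) + r(-109) = (22175 + 7011739/1735998) - 92*(-109) = 38502767389/1735998 + 10028 = 55911355333/1735998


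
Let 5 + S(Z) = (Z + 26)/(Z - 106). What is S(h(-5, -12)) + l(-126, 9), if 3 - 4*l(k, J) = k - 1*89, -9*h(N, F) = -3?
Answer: 31225/634 ≈ 49.251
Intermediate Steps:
h(N, F) = ⅓ (h(N, F) = -⅑*(-3) = ⅓)
S(Z) = -5 + (26 + Z)/(-106 + Z) (S(Z) = -5 + (Z + 26)/(Z - 106) = -5 + (26 + Z)/(-106 + Z))
l(k, J) = 23 - k/4 (l(k, J) = ¾ - (k - 1*89)/4 = ¾ - (k - 89)/4 = ¾ - (-89 + k)/4 = ¾ + (89/4 - k/4) = 23 - k/4)
S(h(-5, -12)) + l(-126, 9) = 4*(139 - 1*⅓)/(-106 + ⅓) + (23 - ¼*(-126)) = 4*(139 - ⅓)/(-317/3) + (23 + 63/2) = 4*(-3/317)*(416/3) + 109/2 = -1664/317 + 109/2 = 31225/634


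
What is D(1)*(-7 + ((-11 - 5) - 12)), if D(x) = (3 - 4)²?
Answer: -35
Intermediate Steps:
D(x) = 1 (D(x) = (-1)² = 1)
D(1)*(-7 + ((-11 - 5) - 12)) = 1*(-7 + ((-11 - 5) - 12)) = 1*(-7 + (-16 - 12)) = 1*(-7 - 28) = 1*(-35) = -35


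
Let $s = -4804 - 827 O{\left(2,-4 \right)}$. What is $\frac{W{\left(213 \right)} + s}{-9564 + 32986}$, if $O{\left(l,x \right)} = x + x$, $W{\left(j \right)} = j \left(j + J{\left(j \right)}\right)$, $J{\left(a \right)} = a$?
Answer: $\frac{46275}{11711} \approx 3.9514$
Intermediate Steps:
$W{\left(j \right)} = 2 j^{2}$ ($W{\left(j \right)} = j \left(j + j\right) = j 2 j = 2 j^{2}$)
$O{\left(l,x \right)} = 2 x$
$s = 1812$ ($s = -4804 - 827 \cdot 2 \left(-4\right) = -4804 - -6616 = -4804 + 6616 = 1812$)
$\frac{W{\left(213 \right)} + s}{-9564 + 32986} = \frac{2 \cdot 213^{2} + 1812}{-9564 + 32986} = \frac{2 \cdot 45369 + 1812}{23422} = \left(90738 + 1812\right) \frac{1}{23422} = 92550 \cdot \frac{1}{23422} = \frac{46275}{11711}$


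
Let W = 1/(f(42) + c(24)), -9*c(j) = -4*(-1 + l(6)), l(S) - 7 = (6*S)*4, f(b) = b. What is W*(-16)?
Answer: -24/163 ≈ -0.14724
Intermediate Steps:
l(S) = 7 + 24*S (l(S) = 7 + (6*S)*4 = 7 + 24*S)
c(j) = 200/3 (c(j) = -(-4)*(-1 + (7 + 24*6))/9 = -(-4)*(-1 + (7 + 144))/9 = -(-4)*(-1 + 151)/9 = -(-4)*150/9 = -⅑*(-600) = 200/3)
W = 3/326 (W = 1/(42 + 200/3) = 1/(326/3) = 3/326 ≈ 0.0092025)
W*(-16) = (3/326)*(-16) = -24/163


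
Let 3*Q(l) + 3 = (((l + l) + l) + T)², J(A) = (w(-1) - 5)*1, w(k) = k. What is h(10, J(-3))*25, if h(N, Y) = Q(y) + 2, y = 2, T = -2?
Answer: 475/3 ≈ 158.33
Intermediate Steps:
J(A) = -6 (J(A) = (-1 - 5)*1 = -6*1 = -6)
Q(l) = -1 + (-2 + 3*l)²/3 (Q(l) = -1 + (((l + l) + l) - 2)²/3 = -1 + ((2*l + l) - 2)²/3 = -1 + (3*l - 2)²/3 = -1 + (-2 + 3*l)²/3)
h(N, Y) = 19/3 (h(N, Y) = (-1 + (-2 + 3*2)²/3) + 2 = (-1 + (-2 + 6)²/3) + 2 = (-1 + (⅓)*4²) + 2 = (-1 + (⅓)*16) + 2 = (-1 + 16/3) + 2 = 13/3 + 2 = 19/3)
h(10, J(-3))*25 = (19/3)*25 = 475/3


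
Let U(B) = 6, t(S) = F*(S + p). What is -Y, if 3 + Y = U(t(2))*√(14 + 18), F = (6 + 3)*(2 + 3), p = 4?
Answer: 3 - 24*√2 ≈ -30.941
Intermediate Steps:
F = 45 (F = 9*5 = 45)
t(S) = 180 + 45*S (t(S) = 45*(S + 4) = 45*(4 + S) = 180 + 45*S)
Y = -3 + 24*√2 (Y = -3 + 6*√(14 + 18) = -3 + 6*√32 = -3 + 6*(4*√2) = -3 + 24*√2 ≈ 30.941)
-Y = -(-3 + 24*√2) = 3 - 24*√2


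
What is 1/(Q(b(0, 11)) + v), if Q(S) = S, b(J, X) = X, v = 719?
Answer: 1/730 ≈ 0.0013699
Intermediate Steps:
1/(Q(b(0, 11)) + v) = 1/(11 + 719) = 1/730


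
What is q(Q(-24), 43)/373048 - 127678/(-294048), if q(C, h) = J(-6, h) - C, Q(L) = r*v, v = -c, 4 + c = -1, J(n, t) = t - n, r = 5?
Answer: 2977317481/6855876144 ≈ 0.43427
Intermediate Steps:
c = -5 (c = -4 - 1 = -5)
v = 5 (v = -1*(-5) = 5)
Q(L) = 25 (Q(L) = 5*5 = 25)
q(C, h) = 6 + h - C (q(C, h) = (h - 1*(-6)) - C = (h + 6) - C = (6 + h) - C = 6 + h - C)
q(Q(-24), 43)/373048 - 127678/(-294048) = (6 + 43 - 1*25)/373048 - 127678/(-294048) = (6 + 43 - 25)*(1/373048) - 127678*(-1/294048) = 24*(1/373048) + 63839/147024 = 3/46631 + 63839/147024 = 2977317481/6855876144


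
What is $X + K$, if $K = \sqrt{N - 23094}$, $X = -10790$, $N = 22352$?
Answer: $-10790 + i \sqrt{742} \approx -10790.0 + 27.24 i$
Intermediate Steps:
$K = i \sqrt{742}$ ($K = \sqrt{22352 - 23094} = \sqrt{-742} = i \sqrt{742} \approx 27.24 i$)
$X + K = -10790 + i \sqrt{742}$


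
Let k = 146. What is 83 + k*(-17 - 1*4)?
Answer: -2983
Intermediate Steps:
83 + k*(-17 - 1*4) = 83 + 146*(-17 - 1*4) = 83 + 146*(-17 - 4) = 83 + 146*(-21) = 83 - 3066 = -2983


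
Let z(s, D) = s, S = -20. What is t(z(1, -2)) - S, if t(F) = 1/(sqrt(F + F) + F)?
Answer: 19 + sqrt(2) ≈ 20.414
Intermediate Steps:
t(F) = 1/(F + sqrt(2)*sqrt(F)) (t(F) = 1/(sqrt(2*F) + F) = 1/(sqrt(2)*sqrt(F) + F) = 1/(F + sqrt(2)*sqrt(F)))
t(z(1, -2)) - S = 1/(1 + sqrt(2)*sqrt(1)) - 1*(-20) = 1/(1 + sqrt(2)*1) + 20 = 1/(1 + sqrt(2)) + 20 = 20 + 1/(1 + sqrt(2))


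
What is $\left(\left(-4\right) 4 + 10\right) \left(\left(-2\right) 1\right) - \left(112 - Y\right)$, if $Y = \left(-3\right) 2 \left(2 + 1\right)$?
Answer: $-118$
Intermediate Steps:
$Y = -18$ ($Y = \left(-6\right) 3 = -18$)
$\left(\left(-4\right) 4 + 10\right) \left(\left(-2\right) 1\right) - \left(112 - Y\right) = \left(\left(-4\right) 4 + 10\right) \left(\left(-2\right) 1\right) - \left(112 - -18\right) = \left(-16 + 10\right) \left(-2\right) - \left(112 + 18\right) = \left(-6\right) \left(-2\right) - 130 = 12 - 130 = -118$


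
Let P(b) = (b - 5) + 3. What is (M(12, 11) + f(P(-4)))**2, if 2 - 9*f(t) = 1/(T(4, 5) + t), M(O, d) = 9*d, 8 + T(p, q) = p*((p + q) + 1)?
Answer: 59892121/6084 ≈ 9844.2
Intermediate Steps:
P(b) = -2 + b (P(b) = (-5 + b) + 3 = -2 + b)
T(p, q) = -8 + p*(1 + p + q) (T(p, q) = -8 + p*((p + q) + 1) = -8 + p*(1 + p + q))
f(t) = 2/9 - 1/(9*(32 + t)) (f(t) = 2/9 - 1/(9*((-8 + 4 + 4**2 + 4*5) + t)) = 2/9 - 1/(9*((-8 + 4 + 16 + 20) + t)) = 2/9 - 1/(9*(32 + t)))
(M(12, 11) + f(P(-4)))**2 = (9*11 + (63 + 2*(-2 - 4))/(9*(32 + (-2 - 4))))**2 = (99 + (63 + 2*(-6))/(9*(32 - 6)))**2 = (99 + (1/9)*(63 - 12)/26)**2 = (99 + (1/9)*(1/26)*51)**2 = (99 + 17/78)**2 = (7739/78)**2 = 59892121/6084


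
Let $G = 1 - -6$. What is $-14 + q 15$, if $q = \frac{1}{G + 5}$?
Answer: $- \frac{51}{4} \approx -12.75$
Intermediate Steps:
$G = 7$ ($G = 1 + 6 = 7$)
$q = \frac{1}{12}$ ($q = \frac{1}{7 + 5} = \frac{1}{12} \approx 0.083333$)
$-14 + q 15 = -14 + \frac{1}{12} \cdot 15 = -14 + \frac{5}{4} = - \frac{51}{4}$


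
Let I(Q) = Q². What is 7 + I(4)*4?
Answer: 71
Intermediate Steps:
7 + I(4)*4 = 7 + 4²*4 = 7 + 16*4 = 7 + 64 = 71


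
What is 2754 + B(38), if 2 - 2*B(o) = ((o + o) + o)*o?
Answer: 589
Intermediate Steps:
B(o) = 1 - 3*o²/2 (B(o) = 1 - ((o + o) + o)*o/2 = 1 - (2*o + o)*o/2 = 1 - 3*o*o/2 = 1 - 3*o²/2)
2754 + B(38) = 2754 + (1 - 3/2*38²) = 2754 + (1 - 3/2*1444) = 2754 + (1 - 2166) = 2754 - 2165 = 589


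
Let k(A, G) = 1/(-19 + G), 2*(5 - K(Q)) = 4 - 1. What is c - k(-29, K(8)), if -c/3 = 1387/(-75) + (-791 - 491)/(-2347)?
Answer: 98050659/1818925 ≈ 53.906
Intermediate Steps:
K(Q) = 7/2 (K(Q) = 5 - (4 - 1)/2 = 5 - 1/2*3 = 5 - 3/2 = 7/2)
c = 3159139/58675 (c = -3*(1387/(-75) + (-791 - 491)/(-2347)) = -3*(1387*(-1/75) - 1282*(-1/2347)) = -3*(-1387/75 + 1282/2347) = -3*(-3159139/176025) = 3159139/58675 ≈ 53.841)
c - k(-29, K(8)) = 3159139/58675 - 1/(-19 + 7/2) = 3159139/58675 - 1/(-31/2) = 3159139/58675 - 1*(-2/31) = 3159139/58675 + 2/31 = 98050659/1818925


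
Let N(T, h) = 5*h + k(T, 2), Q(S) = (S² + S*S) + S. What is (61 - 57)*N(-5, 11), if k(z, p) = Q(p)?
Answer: 260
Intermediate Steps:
Q(S) = S + 2*S² (Q(S) = (S² + S²) + S = 2*S² + S = S + 2*S²)
k(z, p) = p*(1 + 2*p)
N(T, h) = 10 + 5*h (N(T, h) = 5*h + 2*(1 + 2*2) = 5*h + 2*(1 + 4) = 5*h + 2*5 = 5*h + 10 = 10 + 5*h)
(61 - 57)*N(-5, 11) = (61 - 57)*(10 + 5*11) = 4*(10 + 55) = 4*65 = 260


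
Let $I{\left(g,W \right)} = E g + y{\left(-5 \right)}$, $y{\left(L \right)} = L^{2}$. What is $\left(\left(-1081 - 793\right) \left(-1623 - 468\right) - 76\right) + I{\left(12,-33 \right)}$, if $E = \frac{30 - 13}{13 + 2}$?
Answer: $\frac{19592483}{5} \approx 3.9185 \cdot 10^{6}$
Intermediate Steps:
$E = \frac{17}{15} \approx 1.1333$
$I{\left(g,W \right)} = 25 + \frac{17 g}{15}$ ($I{\left(g,W \right)} = \frac{17 g}{15} + \left(-5\right)^{2} = \frac{17 g}{15} + 25 = 25 + \frac{17 g}{15}$)
$\left(\left(-1081 - 793\right) \left(-1623 - 468\right) - 76\right) + I{\left(12,-33 \right)} = \left(\left(-1081 - 793\right) \left(-1623 - 468\right) - 76\right) + \left(25 + \frac{17}{15} \cdot 12\right) = \left(\left(-1874\right) \left(-2091\right) - 76\right) + \left(25 + \frac{68}{5}\right) = \left(3918534 - 76\right) + \frac{193}{5} = 3918458 + \frac{193}{5} = \frac{19592483}{5}$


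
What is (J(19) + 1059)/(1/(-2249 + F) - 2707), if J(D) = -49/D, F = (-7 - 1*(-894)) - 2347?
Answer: -715837/1834279 ≈ -0.39026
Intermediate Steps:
F = -1460 (F = (-7 + 894) - 2347 = 887 - 2347 = -1460)
(J(19) + 1059)/(1/(-2249 + F) - 2707) = (-49/19 + 1059)/(1/(-2249 - 1460) - 2707) = (-49*1/19 + 1059)/(1/(-3709) - 2707) = (-49/19 + 1059)/(-1/3709 - 2707) = 20072/(19*(-10040264/3709)) = (20072/19)*(-3709/10040264) = -715837/1834279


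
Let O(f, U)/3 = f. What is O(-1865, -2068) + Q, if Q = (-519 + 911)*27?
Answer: 4989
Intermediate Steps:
O(f, U) = 3*f
Q = 10584 (Q = 392*27 = 10584)
O(-1865, -2068) + Q = 3*(-1865) + 10584 = -5595 + 10584 = 4989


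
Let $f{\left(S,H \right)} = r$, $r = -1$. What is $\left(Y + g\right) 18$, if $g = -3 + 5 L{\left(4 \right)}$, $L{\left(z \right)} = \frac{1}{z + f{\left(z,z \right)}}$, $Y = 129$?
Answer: $2298$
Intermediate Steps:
$f{\left(S,H \right)} = -1$
$L{\left(z \right)} = \frac{1}{-1 + z}$ ($L{\left(z \right)} = \frac{1}{z - 1} = \frac{1}{-1 + z}$)
$g = - \frac{4}{3}$ ($g = -3 + \frac{5}{-1 + 4} = -3 + \frac{5}{3} = - \frac{4}{3} \approx -1.3333$)
$\left(Y + g\right) 18 = \left(129 - \frac{4}{3}\right) 18 = \frac{383}{3} \cdot 18 = 2298$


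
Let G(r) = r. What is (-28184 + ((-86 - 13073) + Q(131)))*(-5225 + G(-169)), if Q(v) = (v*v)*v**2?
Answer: -1588309569732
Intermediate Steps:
Q(v) = v**4 (Q(v) = v**2*v**2 = v**4)
(-28184 + ((-86 - 13073) + Q(131)))*(-5225 + G(-169)) = (-28184 + ((-86 - 13073) + 131**4))*(-5225 - 169) = (-28184 + (-13159 + 294499921))*(-5394) = (-28184 + 294486762)*(-5394) = 294458578*(-5394) = -1588309569732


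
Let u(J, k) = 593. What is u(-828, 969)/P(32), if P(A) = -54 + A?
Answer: -593/22 ≈ -26.955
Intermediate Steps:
u(-828, 969)/P(32) = 593/(-54 + 32) = 593/(-22) = 593*(-1/22) = -593/22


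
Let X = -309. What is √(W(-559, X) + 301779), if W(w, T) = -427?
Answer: 2*√75338 ≈ 548.96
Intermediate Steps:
√(W(-559, X) + 301779) = √(-427 + 301779) = √301352 = 2*√75338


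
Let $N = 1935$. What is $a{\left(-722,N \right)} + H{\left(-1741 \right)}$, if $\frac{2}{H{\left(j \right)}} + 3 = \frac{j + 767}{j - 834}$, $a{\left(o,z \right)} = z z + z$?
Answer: $\frac{25290321010}{6751} \approx 3.7462 \cdot 10^{6}$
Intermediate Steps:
$a{\left(o,z \right)} = z + z^{2}$ ($a{\left(o,z \right)} = z^{2} + z = z + z^{2}$)
$H{\left(j \right)} = \frac{2}{-3 + \frac{767 + j}{-834 + j}}$ ($H{\left(j \right)} = \frac{2}{-3 + \frac{j + 767}{j - 834}} = \frac{2}{-3 + \frac{767 + j}{-834 + j}}$)
$a{\left(-722,N \right)} + H{\left(-1741 \right)} = 1935 \left(1 + 1935\right) + \frac{2 \left(834 - -1741\right)}{-3269 + 2 \left(-1741\right)} = 1935 \cdot 1936 + \frac{2 \left(834 + 1741\right)}{-3269 - 3482} = 3746160 + 2 \frac{1}{-6751} \cdot 2575 = 3746160 + 2 \left(- \frac{1}{6751}\right) 2575 = 3746160 - \frac{5150}{6751} = \frac{25290321010}{6751}$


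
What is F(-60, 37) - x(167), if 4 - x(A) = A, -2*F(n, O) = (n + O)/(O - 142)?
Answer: 34207/210 ≈ 162.89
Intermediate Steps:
F(n, O) = -(O + n)/(2*(-142 + O)) (F(n, O) = -(n + O)/(2*(O - 142)) = -(O + n)/(2*(-142 + O)))
x(A) = 4 - A
F(-60, 37) - x(167) = (-1*37 - 1*(-60))/(2*(-142 + 37)) - (4 - 1*167) = (1/2)*(-37 + 60)/(-105) - (4 - 167) = (1/2)*(-1/105)*23 - 1*(-163) = -23/210 + 163 = 34207/210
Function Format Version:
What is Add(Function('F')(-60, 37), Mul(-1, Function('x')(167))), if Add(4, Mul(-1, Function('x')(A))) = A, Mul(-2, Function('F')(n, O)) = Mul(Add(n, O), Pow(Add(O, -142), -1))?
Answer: Rational(34207, 210) ≈ 162.89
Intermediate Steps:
Function('F')(n, O) = Mul(Rational(-1, 2), Pow(Add(-142, O), -1), Add(O, n)) (Function('F')(n, O) = Mul(Rational(-1, 2), Mul(Add(n, O), Pow(Add(O, -142), -1))) = Mul(Rational(-1, 2), Mul(Add(O, n), Pow(Add(-142, O), -1))) = Mul(Rational(-1, 2), Mul(Pow(Add(-142, O), -1), Add(O, n))) = Mul(Rational(-1, 2), Pow(Add(-142, O), -1), Add(O, n)))
Function('x')(A) = Add(4, Mul(-1, A))
Add(Function('F')(-60, 37), Mul(-1, Function('x')(167))) = Add(Mul(Rational(1, 2), Pow(Add(-142, 37), -1), Add(Mul(-1, 37), Mul(-1, -60))), Mul(-1, Add(4, Mul(-1, 167)))) = Add(Mul(Rational(1, 2), Pow(-105, -1), Add(-37, 60)), Mul(-1, Add(4, -167))) = Add(Mul(Rational(1, 2), Rational(-1, 105), 23), Mul(-1, -163)) = Add(Rational(-23, 210), 163) = Rational(34207, 210)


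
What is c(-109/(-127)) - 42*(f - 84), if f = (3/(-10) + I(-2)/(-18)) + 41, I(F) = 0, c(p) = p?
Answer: 1155356/635 ≈ 1819.5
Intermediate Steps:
f = 407/10 (f = (3/(-10) + 0/(-18)) + 41 = (3*(-1/10) + 0*(-1/18)) + 41 = (-3/10 + 0) + 41 = -3/10 + 41 = 407/10 ≈ 40.700)
c(-109/(-127)) - 42*(f - 84) = -109/(-127) - 42*(407/10 - 84) = -109*(-1/127) - 42*(-433)/10 = 109/127 - 1*(-9093/5) = 109/127 + 9093/5 = 1155356/635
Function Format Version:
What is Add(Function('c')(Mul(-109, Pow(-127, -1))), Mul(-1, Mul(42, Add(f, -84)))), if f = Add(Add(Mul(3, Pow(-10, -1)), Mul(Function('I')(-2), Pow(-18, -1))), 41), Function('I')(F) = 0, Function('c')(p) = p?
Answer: Rational(1155356, 635) ≈ 1819.5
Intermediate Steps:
f = Rational(407, 10) (f = Add(Add(Mul(3, Pow(-10, -1)), Mul(0, Pow(-18, -1))), 41) = Add(Add(Mul(3, Rational(-1, 10)), Mul(0, Rational(-1, 18))), 41) = Add(Add(Rational(-3, 10), 0), 41) = Add(Rational(-3, 10), 41) = Rational(407, 10) ≈ 40.700)
Add(Function('c')(Mul(-109, Pow(-127, -1))), Mul(-1, Mul(42, Add(f, -84)))) = Add(Mul(-109, Pow(-127, -1)), Mul(-1, Mul(42, Add(Rational(407, 10), -84)))) = Add(Mul(-109, Rational(-1, 127)), Mul(-1, Mul(42, Rational(-433, 10)))) = Add(Rational(109, 127), Mul(-1, Rational(-9093, 5))) = Add(Rational(109, 127), Rational(9093, 5)) = Rational(1155356, 635)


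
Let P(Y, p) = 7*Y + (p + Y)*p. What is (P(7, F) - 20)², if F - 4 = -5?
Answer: 529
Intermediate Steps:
F = -1 (F = 4 - 5 = -1)
P(Y, p) = 7*Y + p*(Y + p) (P(Y, p) = 7*Y + (Y + p)*p = 7*Y + p*(Y + p))
(P(7, F) - 20)² = (((-1)² + 7*7 + 7*(-1)) - 20)² = ((1 + 49 - 7) - 20)² = (43 - 20)² = 23² = 529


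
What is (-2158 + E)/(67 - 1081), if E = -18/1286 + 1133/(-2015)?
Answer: 1398374282/656892015 ≈ 2.1288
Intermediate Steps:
E = -746654/1295645 (E = -18*1/1286 + 1133*(-1/2015) = -9/643 - 1133/2015 = -746654/1295645 ≈ -0.57628)
(-2158 + E)/(67 - 1081) = (-2158 - 746654/1295645)/(67 - 1081) = -2796748564/1295645/(-1014) = -2796748564/1295645*(-1/1014) = 1398374282/656892015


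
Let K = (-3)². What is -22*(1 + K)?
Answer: -220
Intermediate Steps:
K = 9
-22*(1 + K) = -22*(1 + 9) = -22*10 = -220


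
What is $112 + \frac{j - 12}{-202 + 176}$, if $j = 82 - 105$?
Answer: $\frac{2947}{26} \approx 113.35$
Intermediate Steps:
$j = -23$ ($j = 82 - 105 = -23$)
$112 + \frac{j - 12}{-202 + 176} = 112 + \frac{-23 - 12}{-202 + 176} = 112 - \frac{35}{-26} = 112 - - \frac{35}{26} = 112 + \frac{35}{26} = \frac{2947}{26}$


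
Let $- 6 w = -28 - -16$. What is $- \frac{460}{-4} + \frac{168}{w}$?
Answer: $199$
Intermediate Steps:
$w = 2$ ($w = - \frac{-28 - -16}{6} = - \frac{-28 + 16}{6} = \left(- \frac{1}{6}\right) \left(-12\right) = 2$)
$- \frac{460}{-4} + \frac{168}{w} = - \frac{460}{-4} + \frac{168}{2} = \left(-460\right) \left(- \frac{1}{4}\right) + 168 \cdot \frac{1}{2} = 115 + 84 = 199$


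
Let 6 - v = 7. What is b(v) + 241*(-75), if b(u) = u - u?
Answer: -18075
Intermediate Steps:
v = -1 (v = 6 - 1*7 = 6 - 7 = -1)
b(u) = 0
b(v) + 241*(-75) = 0 + 241*(-75) = 0 - 18075 = -18075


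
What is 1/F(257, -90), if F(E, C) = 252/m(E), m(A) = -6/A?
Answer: -1/10794 ≈ -9.2644e-5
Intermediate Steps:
F(E, C) = -42*E (F(E, C) = 252/((-6/E)) = 252*(-E/6) = -42*E)
1/F(257, -90) = 1/(-42*257) = 1/(-10794) = -1/10794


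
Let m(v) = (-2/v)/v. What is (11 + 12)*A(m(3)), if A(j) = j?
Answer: -46/9 ≈ -5.1111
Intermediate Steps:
m(v) = -2/v**2
(11 + 12)*A(m(3)) = (11 + 12)*(-2/3**2) = 23*(-2*1/9) = 23*(-2/9) = -46/9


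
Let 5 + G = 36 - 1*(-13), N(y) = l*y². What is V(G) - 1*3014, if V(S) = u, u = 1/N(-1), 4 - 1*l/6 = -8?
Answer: -217007/72 ≈ -3014.0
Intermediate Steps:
l = 72 (l = 24 - 6*(-8) = 24 + 48 = 72)
N(y) = 72*y²
G = 44 (G = -5 + (36 - 1*(-13)) = -5 + (36 + 13) = -5 + 49 = 44)
u = 1/72 (u = 1/(72*(-1)²) = 1/(72*1) = 1/72 ≈ 0.013889)
V(S) = 1/72
V(G) - 1*3014 = 1/72 - 1*3014 = 1/72 - 3014 = -217007/72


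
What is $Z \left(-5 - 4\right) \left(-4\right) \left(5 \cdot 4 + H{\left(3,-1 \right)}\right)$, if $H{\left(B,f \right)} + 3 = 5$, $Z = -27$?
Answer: $-21384$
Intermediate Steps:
$H{\left(B,f \right)} = 2$ ($H{\left(B,f \right)} = -3 + 5 = 2$)
$Z \left(-5 - 4\right) \left(-4\right) \left(5 \cdot 4 + H{\left(3,-1 \right)}\right) = - 27 \left(-5 - 4\right) \left(-4\right) \left(5 \cdot 4 + 2\right) = - 27 \left(-5 - 4\right) \left(-4\right) \left(20 + 2\right) = - 27 \left(\left(-9\right) \left(-4\right)\right) 22 = \left(-27\right) 36 \cdot 22 = \left(-972\right) 22 = -21384$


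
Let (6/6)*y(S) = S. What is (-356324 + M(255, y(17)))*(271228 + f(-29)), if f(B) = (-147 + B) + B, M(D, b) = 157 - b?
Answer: -96534056232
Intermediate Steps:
y(S) = S
f(B) = -147 + 2*B
(-356324 + M(255, y(17)))*(271228 + f(-29)) = (-356324 + (157 - 1*17))*(271228 + (-147 + 2*(-29))) = (-356324 + (157 - 17))*(271228 + (-147 - 58)) = (-356324 + 140)*(271228 - 205) = -356184*271023 = -96534056232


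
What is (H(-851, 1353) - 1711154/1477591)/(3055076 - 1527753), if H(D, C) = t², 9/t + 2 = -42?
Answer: -3193109273/4369084879776848 ≈ -7.3084e-7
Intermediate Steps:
t = -9/44 (t = 9/(-2 - 42) = 9/(-44) = 9*(-1/44) = -9/44 ≈ -0.20455)
H(D, C) = 81/1936 (H(D, C) = (-9/44)² = 81/1936)
(H(-851, 1353) - 1711154/1477591)/(3055076 - 1527753) = (81/1936 - 1711154/1477591)/(3055076 - 1527753) = (81/1936 - 1711154*1/1477591)/1527323 = (81/1936 - 1711154/1477591)*(1/1527323) = -3193109273/2860616176*1/1527323 = -3193109273/4369084879776848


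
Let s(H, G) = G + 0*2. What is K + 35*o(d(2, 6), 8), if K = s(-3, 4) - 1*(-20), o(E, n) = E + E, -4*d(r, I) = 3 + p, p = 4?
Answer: -197/2 ≈ -98.500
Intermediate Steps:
s(H, G) = G (s(H, G) = G + 0 = G)
d(r, I) = -7/4 (d(r, I) = -(3 + 4)/4 = -1/4*7 = -7/4)
o(E, n) = 2*E
K = 24 (K = 4 - 1*(-20) = 4 + 20 = 24)
K + 35*o(d(2, 6), 8) = 24 + 35*(2*(-7/4)) = 24 + 35*(-7/2) = 24 - 245/2 = -197/2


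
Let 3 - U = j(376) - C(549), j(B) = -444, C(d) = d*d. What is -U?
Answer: -301848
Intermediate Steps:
C(d) = d²
U = 301848 (U = 3 - (-444 - 1*549²) = 3 - (-444 - 1*301401) = 3 - (-444 - 301401) = 3 - 1*(-301845) = 3 + 301845 = 301848)
-U = -1*301848 = -301848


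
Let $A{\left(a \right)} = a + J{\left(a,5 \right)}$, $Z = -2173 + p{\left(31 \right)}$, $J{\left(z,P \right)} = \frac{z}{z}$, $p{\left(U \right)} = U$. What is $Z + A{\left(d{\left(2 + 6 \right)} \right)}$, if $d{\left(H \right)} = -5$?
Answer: $-2146$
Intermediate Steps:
$J{\left(z,P \right)} = 1$
$Z = -2142$ ($Z = -2173 + 31 = -2142$)
$A{\left(a \right)} = 1 + a$ ($A{\left(a \right)} = a + 1 = 1 + a$)
$Z + A{\left(d{\left(2 + 6 \right)} \right)} = -2142 + \left(1 - 5\right) = -2142 - 4 = -2146$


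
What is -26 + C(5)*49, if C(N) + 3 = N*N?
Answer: 1052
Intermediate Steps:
C(N) = -3 + N**2 (C(N) = -3 + N*N = -3 + N**2)
-26 + C(5)*49 = -26 + (-3 + 5**2)*49 = -26 + (-3 + 25)*49 = -26 + 22*49 = -26 + 1078 = 1052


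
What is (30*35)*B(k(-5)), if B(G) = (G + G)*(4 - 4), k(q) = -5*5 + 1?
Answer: 0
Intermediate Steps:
k(q) = -24 (k(q) = -25 + 1 = -24)
B(G) = 0 (B(G) = (2*G)*0 = 0)
(30*35)*B(k(-5)) = (30*35)*0 = 1050*0 = 0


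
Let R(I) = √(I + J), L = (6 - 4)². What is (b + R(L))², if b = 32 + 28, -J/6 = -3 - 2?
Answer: (60 + √34)² ≈ 4333.7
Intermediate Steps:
J = 30 (J = -6*(-3 - 2) = -6*(-5) = 30)
L = 4 (L = 2² = 4)
R(I) = √(30 + I) (R(I) = √(I + 30) = √(30 + I))
b = 60
(b + R(L))² = (60 + √(30 + 4))² = (60 + √34)²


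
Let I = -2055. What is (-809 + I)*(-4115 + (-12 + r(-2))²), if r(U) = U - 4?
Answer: 10857424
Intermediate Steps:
r(U) = -4 + U
(-809 + I)*(-4115 + (-12 + r(-2))²) = (-809 - 2055)*(-4115 + (-12 + (-4 - 2))²) = -2864*(-4115 + (-12 - 6)²) = -2864*(-4115 + (-18)²) = -2864*(-4115 + 324) = -2864*(-3791) = 10857424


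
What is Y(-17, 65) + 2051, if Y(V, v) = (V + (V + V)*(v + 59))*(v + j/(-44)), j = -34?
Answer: -6080029/22 ≈ -2.7637e+5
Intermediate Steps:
Y(V, v) = (17/22 + v)*(V + 2*V*(59 + v)) (Y(V, v) = (V + (V + V)*(v + 59))*(v - 34/(-44)) = (V + (2*V)*(59 + v))*(v - 34*(-1/44)) = (V + 2*V*(59 + v))*(v + 17/22) = (V + 2*V*(59 + v))*(17/22 + v) = (17/22 + v)*(V + 2*V*(59 + v)))
Y(-17, 65) + 2051 = (1/22)*(-17)*(2023 + 44*65**2 + 2652*65) + 2051 = (1/22)*(-17)*(2023 + 44*4225 + 172380) + 2051 = (1/22)*(-17)*(2023 + 185900 + 172380) + 2051 = (1/22)*(-17)*360303 + 2051 = -6125151/22 + 2051 = -6080029/22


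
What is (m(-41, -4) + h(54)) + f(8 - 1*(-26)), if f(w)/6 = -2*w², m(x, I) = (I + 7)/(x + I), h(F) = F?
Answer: -207271/15 ≈ -13818.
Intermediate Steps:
m(x, I) = (7 + I)/(I + x)
f(w) = -12*w² (f(w) = 6*(-2*w²) = -12*w²)
(m(-41, -4) + h(54)) + f(8 - 1*(-26)) = ((7 - 4)/(-4 - 41) + 54) - 12*(8 - 1*(-26))² = (3/(-45) + 54) - 12*(8 + 26)² = (-1/45*3 + 54) - 12*34² = (-1/15 + 54) - 12*1156 = 809/15 - 13872 = -207271/15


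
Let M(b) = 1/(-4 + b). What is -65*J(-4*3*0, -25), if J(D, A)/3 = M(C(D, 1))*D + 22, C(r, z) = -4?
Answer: -4290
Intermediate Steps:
J(D, A) = 66 - 3*D/8 (J(D, A) = 3*(D/(-4 - 4) + 22) = 3*(D/(-8) + 22) = 3*(-D/8 + 22) = 3*(22 - D/8) = 66 - 3*D/8)
-65*J(-4*3*0, -25) = -65*(66 - 3*(-4*3)*0/8) = -65*(66 - (-9)*0/2) = -65*(66 - 3/8*0) = -65*(66 + 0) = -65*66 = -4290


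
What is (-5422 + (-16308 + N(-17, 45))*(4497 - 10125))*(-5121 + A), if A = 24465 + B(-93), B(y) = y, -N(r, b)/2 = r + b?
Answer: 1772847113670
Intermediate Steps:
N(r, b) = -2*b - 2*r (N(r, b) = -2*(r + b) = -2*(b + r) = -2*b - 2*r)
A = 24372 (A = 24465 - 93 = 24372)
(-5422 + (-16308 + N(-17, 45))*(4497 - 10125))*(-5121 + A) = (-5422 + (-16308 + (-2*45 - 2*(-17)))*(4497 - 10125))*(-5121 + 24372) = (-5422 + (-16308 + (-90 + 34))*(-5628))*19251 = (-5422 + (-16308 - 56)*(-5628))*19251 = (-5422 - 16364*(-5628))*19251 = (-5422 + 92096592)*19251 = 92091170*19251 = 1772847113670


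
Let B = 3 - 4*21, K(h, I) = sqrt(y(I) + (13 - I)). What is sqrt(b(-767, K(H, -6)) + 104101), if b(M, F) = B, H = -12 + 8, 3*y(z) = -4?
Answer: 2*sqrt(26005) ≈ 322.52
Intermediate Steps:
y(z) = -4/3 (y(z) = (1/3)*(-4) = -4/3)
H = -4
K(h, I) = sqrt(35/3 - I) (K(h, I) = sqrt(-4/3 + (13 - I)) = sqrt(35/3 - I))
B = -81 (B = 3 - 84 = -81)
b(M, F) = -81
sqrt(b(-767, K(H, -6)) + 104101) = sqrt(-81 + 104101) = sqrt(104020) = 2*sqrt(26005)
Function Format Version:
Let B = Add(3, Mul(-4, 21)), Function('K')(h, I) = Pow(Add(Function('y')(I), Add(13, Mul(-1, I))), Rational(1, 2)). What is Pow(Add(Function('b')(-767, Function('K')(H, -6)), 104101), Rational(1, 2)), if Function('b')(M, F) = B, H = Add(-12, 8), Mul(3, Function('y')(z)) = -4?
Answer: Mul(2, Pow(26005, Rational(1, 2))) ≈ 322.52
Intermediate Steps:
Function('y')(z) = Rational(-4, 3) (Function('y')(z) = Mul(Rational(1, 3), -4) = Rational(-4, 3))
H = -4
Function('K')(h, I) = Pow(Add(Rational(35, 3), Mul(-1, I)), Rational(1, 2)) (Function('K')(h, I) = Pow(Add(Rational(-4, 3), Add(13, Mul(-1, I))), Rational(1, 2)) = Pow(Add(Rational(35, 3), Mul(-1, I)), Rational(1, 2)))
B = -81 (B = Add(3, -84) = -81)
Function('b')(M, F) = -81
Pow(Add(Function('b')(-767, Function('K')(H, -6)), 104101), Rational(1, 2)) = Pow(Add(-81, 104101), Rational(1, 2)) = Pow(104020, Rational(1, 2)) = Mul(2, Pow(26005, Rational(1, 2)))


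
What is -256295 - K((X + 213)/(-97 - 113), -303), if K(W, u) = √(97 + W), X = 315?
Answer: -256295 - √115745/35 ≈ -2.5630e+5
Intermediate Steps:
-256295 - K((X + 213)/(-97 - 113), -303) = -256295 - √(97 + (315 + 213)/(-97 - 113)) = -256295 - √(97 + 528/(-210)) = -256295 - √(97 + 528*(-1/210)) = -256295 - √(97 - 88/35) = -256295 - √(3307/35) = -256295 - √115745/35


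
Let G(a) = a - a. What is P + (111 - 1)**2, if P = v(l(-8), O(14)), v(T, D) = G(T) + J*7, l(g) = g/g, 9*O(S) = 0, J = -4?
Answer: 12072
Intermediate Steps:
G(a) = 0
O(S) = 0 (O(S) = (1/9)*0 = 0)
l(g) = 1
v(T, D) = -28 (v(T, D) = 0 - 4*7 = 0 - 28 = -28)
P = -28
P + (111 - 1)**2 = -28 + (111 - 1)**2 = -28 + 110**2 = -28 + 12100 = 12072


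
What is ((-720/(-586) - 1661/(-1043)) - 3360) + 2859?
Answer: -152242946/305599 ≈ -498.18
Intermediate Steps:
((-720/(-586) - 1661/(-1043)) - 3360) + 2859 = ((-720*(-1/586) - 1661*(-1/1043)) - 3360) + 2859 = ((360/293 + 1661/1043) - 3360) + 2859 = (862153/305599 - 3360) + 2859 = -1025950487/305599 + 2859 = -152242946/305599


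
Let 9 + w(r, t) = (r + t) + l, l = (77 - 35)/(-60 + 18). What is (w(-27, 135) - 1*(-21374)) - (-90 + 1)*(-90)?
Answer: 13462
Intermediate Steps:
l = -1 (l = 42/(-42) = 42*(-1/42) = -1)
w(r, t) = -10 + r + t (w(r, t) = -9 + ((r + t) - 1) = -9 + (-1 + r + t) = -10 + r + t)
(w(-27, 135) - 1*(-21374)) - (-90 + 1)*(-90) = ((-10 - 27 + 135) - 1*(-21374)) - (-90 + 1)*(-90) = (98 + 21374) - (-89)*(-90) = 21472 - 1*8010 = 21472 - 8010 = 13462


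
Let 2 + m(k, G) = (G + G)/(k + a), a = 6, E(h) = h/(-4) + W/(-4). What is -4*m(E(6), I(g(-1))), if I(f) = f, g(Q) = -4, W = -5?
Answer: 312/23 ≈ 13.565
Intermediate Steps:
E(h) = 5/4 - h/4 (E(h) = h/(-4) - 5/(-4) = h*(-¼) - 5*(-¼) = -h/4 + 5/4 = 5/4 - h/4)
m(k, G) = -2 + 2*G/(6 + k) (m(k, G) = -2 + (G + G)/(k + 6) = -2 + (2*G)/(6 + k) = -2 + 2*G/(6 + k))
-4*m(E(6), I(g(-1))) = -8*(-6 - 4 - (5/4 - ¼*6))/(6 + (5/4 - ¼*6)) = -8*(-6 - 4 - (5/4 - 3/2))/(6 + (5/4 - 3/2)) = -8*(-6 - 4 - 1*(-¼))/(6 - ¼) = -8*(-6 - 4 + ¼)/23/4 = -8*4*(-39)/(23*4) = -4*(-78/23) = 312/23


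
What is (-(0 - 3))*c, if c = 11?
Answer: 33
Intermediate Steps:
(-(0 - 3))*c = -(0 - 3)*11 = -1*(-3)*11 = 3*11 = 33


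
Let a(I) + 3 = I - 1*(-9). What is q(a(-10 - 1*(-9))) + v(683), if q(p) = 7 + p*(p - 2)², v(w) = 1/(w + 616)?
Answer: 67549/1299 ≈ 52.001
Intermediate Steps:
a(I) = 6 + I (a(I) = -3 + (I - 1*(-9)) = -3 + (I + 9) = -3 + (9 + I) = 6 + I)
v(w) = 1/(616 + w)
q(p) = 7 + p*(-2 + p)²
q(a(-10 - 1*(-9))) + v(683) = (7 + (6 + (-10 - 1*(-9)))*(-2 + (6 + (-10 - 1*(-9))))²) + 1/(616 + 683) = (7 + (6 + (-10 + 9))*(-2 + (6 + (-10 + 9)))²) + 1/1299 = (7 + (6 - 1)*(-2 + (6 - 1))²) + 1/1299 = (7 + 5*(-2 + 5)²) + 1/1299 = (7 + 5*3²) + 1/1299 = (7 + 5*9) + 1/1299 = (7 + 45) + 1/1299 = 52 + 1/1299 = 67549/1299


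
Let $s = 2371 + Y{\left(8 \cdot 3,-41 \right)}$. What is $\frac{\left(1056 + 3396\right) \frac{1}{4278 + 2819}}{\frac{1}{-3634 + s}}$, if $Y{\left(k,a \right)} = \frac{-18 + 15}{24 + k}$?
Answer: $- \frac{22492617}{28388} \approx -792.33$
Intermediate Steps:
$Y{\left(k,a \right)} = - \frac{3}{24 + k}$
$s = \frac{37935}{16}$ ($s = 2371 - \frac{3}{24 + 8 \cdot 3} = 2371 - \frac{3}{24 + 24} = 2371 - \frac{3}{48} = 2371 - \frac{1}{16} = \frac{37935}{16} \approx 2370.9$)
$\frac{\left(1056 + 3396\right) \frac{1}{4278 + 2819}}{\frac{1}{-3634 + s}} = \frac{\left(1056 + 3396\right) \frac{1}{4278 + 2819}}{\frac{1}{-3634 + \frac{37935}{16}}} = \frac{4452 \cdot \frac{1}{7097}}{\frac{1}{- \frac{20209}{16}}} = \frac{4452 \cdot \frac{1}{7097}}{- \frac{16}{20209}} = \frac{4452}{7097} \left(- \frac{20209}{16}\right) = - \frac{22492617}{28388}$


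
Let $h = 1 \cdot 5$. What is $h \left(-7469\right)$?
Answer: $-37345$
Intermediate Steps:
$h = 5$
$h \left(-7469\right) = 5 \left(-7469\right) = -37345$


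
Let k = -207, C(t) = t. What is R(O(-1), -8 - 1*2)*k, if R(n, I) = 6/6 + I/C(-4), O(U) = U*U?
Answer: -1449/2 ≈ -724.50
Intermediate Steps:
O(U) = U²
R(n, I) = 1 - I/4 (R(n, I) = 6/6 + I/(-4) = 6*(⅙) + I*(-¼) = 1 - I/4)
R(O(-1), -8 - 1*2)*k = (1 - (-8 - 1*2)/4)*(-207) = (1 - (-8 - 2)/4)*(-207) = (1 - ¼*(-10))*(-207) = (1 + 5/2)*(-207) = (7/2)*(-207) = -1449/2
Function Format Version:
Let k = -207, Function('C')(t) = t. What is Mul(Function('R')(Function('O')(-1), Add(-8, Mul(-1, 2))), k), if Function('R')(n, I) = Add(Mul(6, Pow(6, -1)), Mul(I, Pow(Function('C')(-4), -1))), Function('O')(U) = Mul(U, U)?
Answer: Rational(-1449, 2) ≈ -724.50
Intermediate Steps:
Function('O')(U) = Pow(U, 2)
Function('R')(n, I) = Add(1, Mul(Rational(-1, 4), I)) (Function('R')(n, I) = Add(Mul(6, Pow(6, -1)), Mul(I, Pow(-4, -1))) = Add(Mul(6, Rational(1, 6)), Mul(I, Rational(-1, 4))) = Add(1, Mul(Rational(-1, 4), I)))
Mul(Function('R')(Function('O')(-1), Add(-8, Mul(-1, 2))), k) = Mul(Add(1, Mul(Rational(-1, 4), Add(-8, Mul(-1, 2)))), -207) = Mul(Add(1, Mul(Rational(-1, 4), Add(-8, -2))), -207) = Mul(Add(1, Mul(Rational(-1, 4), -10)), -207) = Mul(Add(1, Rational(5, 2)), -207) = Mul(Rational(7, 2), -207) = Rational(-1449, 2)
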